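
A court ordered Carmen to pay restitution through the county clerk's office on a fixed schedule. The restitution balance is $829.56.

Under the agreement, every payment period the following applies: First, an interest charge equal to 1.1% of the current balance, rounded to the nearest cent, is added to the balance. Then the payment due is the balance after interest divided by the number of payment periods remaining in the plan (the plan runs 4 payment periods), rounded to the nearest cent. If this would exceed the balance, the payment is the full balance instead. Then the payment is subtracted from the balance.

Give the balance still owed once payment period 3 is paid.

Payment period 1: $829.56 +$9.13 interest = $838.69; pay $209.67 → $629.02
Payment period 2: $629.02 +$6.92 interest = $635.94; pay $211.98 → $423.96
Payment period 3: $423.96 +$4.66 interest = $428.62; pay $214.31 → $214.31

$214.31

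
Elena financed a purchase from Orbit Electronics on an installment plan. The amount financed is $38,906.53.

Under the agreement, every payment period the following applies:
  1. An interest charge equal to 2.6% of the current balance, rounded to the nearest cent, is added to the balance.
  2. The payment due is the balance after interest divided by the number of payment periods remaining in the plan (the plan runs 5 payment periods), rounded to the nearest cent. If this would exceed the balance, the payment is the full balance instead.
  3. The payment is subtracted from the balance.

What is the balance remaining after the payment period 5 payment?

$0.00

Payment period 1: $38,906.53 +$1,011.57 interest = $39,918.10; pay $7,983.62 → $31,934.48
Payment period 2: $31,934.48 +$830.30 interest = $32,764.78; pay $8,191.20 → $24,573.58
Payment period 3: $24,573.58 +$638.91 interest = $25,212.49; pay $8,404.16 → $16,808.33
Payment period 4: $16,808.33 +$437.02 interest = $17,245.35; pay $8,622.68 → $8,622.67
Payment period 5: $8,622.67 +$224.19 interest = $8,846.86; pay $8,846.86 → $0.00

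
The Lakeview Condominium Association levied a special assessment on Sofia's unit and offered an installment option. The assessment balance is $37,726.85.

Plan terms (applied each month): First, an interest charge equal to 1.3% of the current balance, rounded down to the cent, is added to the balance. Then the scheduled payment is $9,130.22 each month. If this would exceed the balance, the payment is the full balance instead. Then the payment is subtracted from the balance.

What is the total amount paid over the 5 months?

$39,041.20

Month 1: opening $37,726.85; interest $490.44 → $38,217.29; payment $9,130.22; balance $29,087.07
Month 2: opening $29,087.07; interest $378.13 → $29,465.20; payment $9,130.22; balance $20,334.98
Month 3: opening $20,334.98; interest $264.35 → $20,599.33; payment $9,130.22; balance $11,469.11
Month 4: opening $11,469.11; interest $149.09 → $11,618.20; payment $9,130.22; balance $2,487.98
Month 5: opening $2,487.98; interest $32.34 → $2,520.32; payment $2,520.32; balance $0.00
Total paid: $39,041.20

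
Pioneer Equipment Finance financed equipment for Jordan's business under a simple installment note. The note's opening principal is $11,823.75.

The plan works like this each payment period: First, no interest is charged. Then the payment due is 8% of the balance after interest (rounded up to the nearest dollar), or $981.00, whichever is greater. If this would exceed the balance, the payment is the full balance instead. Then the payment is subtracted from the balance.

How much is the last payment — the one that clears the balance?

$51.75

# | Opening | Payment | End bal
1 | $11,823.75 | $981.00 | $10,842.75
2 | $10,842.75 | $981.00 | $9,861.75
3 | $9,861.75 | $981.00 | $8,880.75
4 | $8,880.75 | $981.00 | $7,899.75
5 | $7,899.75 | $981.00 | $6,918.75
6 | $6,918.75 | $981.00 | $5,937.75
7 | $5,937.75 | $981.00 | $4,956.75
8 | $4,956.75 | $981.00 | $3,975.75
9 | $3,975.75 | $981.00 | $2,994.75
10 | $2,994.75 | $981.00 | $2,013.75
11 | $2,013.75 | $981.00 | $1,032.75
12 | $1,032.75 | $981.00 | $51.75
13 | $51.75 | $51.75 | $0.00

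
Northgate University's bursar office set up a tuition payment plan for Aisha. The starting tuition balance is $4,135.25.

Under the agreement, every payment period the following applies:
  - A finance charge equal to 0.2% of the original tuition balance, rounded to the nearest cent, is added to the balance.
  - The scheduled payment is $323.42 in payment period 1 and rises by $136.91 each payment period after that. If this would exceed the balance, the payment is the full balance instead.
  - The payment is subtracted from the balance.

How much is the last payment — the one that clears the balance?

Payment period 1: $4,135.25 +$8.27 interest = $4,143.52; pay $323.42 → $3,820.10
Payment period 2: $3,820.10 +$8.27 interest = $3,828.37; pay $460.33 → $3,368.04
Payment period 3: $3,368.04 +$8.27 interest = $3,376.31; pay $597.24 → $2,779.07
Payment period 4: $2,779.07 +$8.27 interest = $2,787.34; pay $734.15 → $2,053.19
Payment period 5: $2,053.19 +$8.27 interest = $2,061.46; pay $871.06 → $1,190.40
Payment period 6: $1,190.40 +$8.27 interest = $1,198.67; pay $1,007.97 → $190.70
Payment period 7: $190.70 +$8.27 interest = $198.97; pay $198.97 → $0.00

$198.97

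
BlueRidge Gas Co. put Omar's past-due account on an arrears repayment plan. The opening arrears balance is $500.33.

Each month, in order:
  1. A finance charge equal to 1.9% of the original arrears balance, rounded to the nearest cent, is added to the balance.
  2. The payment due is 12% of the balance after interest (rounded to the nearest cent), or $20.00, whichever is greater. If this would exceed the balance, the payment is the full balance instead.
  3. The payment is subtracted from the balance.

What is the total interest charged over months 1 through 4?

$38.04

Month 1: $500.33 +$9.51 interest = $509.84; pay $61.18 → $448.66
Month 2: $448.66 +$9.51 interest = $458.17; pay $54.98 → $403.19
Month 3: $403.19 +$9.51 interest = $412.70; pay $49.52 → $363.18
Month 4: $363.18 +$9.51 interest = $372.69; pay $44.72 → $327.97
Total interest: $9.51 + $9.51 + $9.51 + $9.51 = $38.04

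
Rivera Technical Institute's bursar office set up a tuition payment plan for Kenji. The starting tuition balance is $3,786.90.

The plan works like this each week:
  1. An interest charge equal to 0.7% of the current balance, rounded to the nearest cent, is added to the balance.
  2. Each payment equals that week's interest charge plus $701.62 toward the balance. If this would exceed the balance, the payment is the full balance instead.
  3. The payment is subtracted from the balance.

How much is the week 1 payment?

$728.13

Week 1: $3,786.90 +$26.51 interest = $3,813.41; pay $728.13 → $3,085.28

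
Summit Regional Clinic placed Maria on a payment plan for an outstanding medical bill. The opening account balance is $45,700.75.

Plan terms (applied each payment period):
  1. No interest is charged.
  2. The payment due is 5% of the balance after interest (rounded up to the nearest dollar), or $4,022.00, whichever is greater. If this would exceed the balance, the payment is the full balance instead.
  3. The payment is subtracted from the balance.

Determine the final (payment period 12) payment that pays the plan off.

$1,458.75

Payment period 1: $45,700.75 − $4,022.00 → $41,678.75
Payment period 2: $41,678.75 − $4,022.00 → $37,656.75
Payment period 3: $37,656.75 − $4,022.00 → $33,634.75
Payment period 4: $33,634.75 − $4,022.00 → $29,612.75
Payment period 5: $29,612.75 − $4,022.00 → $25,590.75
Payment period 6: $25,590.75 − $4,022.00 → $21,568.75
Payment period 7: $21,568.75 − $4,022.00 → $17,546.75
Payment period 8: $17,546.75 − $4,022.00 → $13,524.75
Payment period 9: $13,524.75 − $4,022.00 → $9,502.75
Payment period 10: $9,502.75 − $4,022.00 → $5,480.75
Payment period 11: $5,480.75 − $4,022.00 → $1,458.75
Payment period 12: $1,458.75 − $1,458.75 → $0.00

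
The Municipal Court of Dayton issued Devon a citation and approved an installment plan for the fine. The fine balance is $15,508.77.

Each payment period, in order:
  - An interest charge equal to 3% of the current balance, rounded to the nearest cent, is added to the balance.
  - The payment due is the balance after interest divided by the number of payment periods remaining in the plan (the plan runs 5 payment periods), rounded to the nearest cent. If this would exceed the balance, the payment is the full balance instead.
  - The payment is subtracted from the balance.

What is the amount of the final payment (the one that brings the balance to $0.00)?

$3,595.78

# | Opening | Interest | Payment | End bal
1 | $15,508.77 | $465.26 | $3,194.81 | $12,779.22
2 | $12,779.22 | $383.38 | $3,290.65 | $9,871.95
3 | $9,871.95 | $296.16 | $3,389.37 | $6,778.74
4 | $6,778.74 | $203.36 | $3,491.05 | $3,491.05
5 | $3,491.05 | $104.73 | $3,595.78 | $0.00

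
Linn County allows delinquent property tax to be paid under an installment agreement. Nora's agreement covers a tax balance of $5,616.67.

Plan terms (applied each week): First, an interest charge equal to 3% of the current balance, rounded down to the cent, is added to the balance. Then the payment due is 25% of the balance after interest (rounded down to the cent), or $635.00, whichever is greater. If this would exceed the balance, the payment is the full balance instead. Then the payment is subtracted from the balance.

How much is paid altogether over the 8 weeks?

$6,227.96

# | Opening | Interest | Payment | End bal
1 | $5,616.67 | $168.50 | $1,446.29 | $4,338.88
2 | $4,338.88 | $130.16 | $1,117.26 | $3,351.78
3 | $3,351.78 | $100.55 | $863.08 | $2,589.25
4 | $2,589.25 | $77.67 | $666.73 | $2,000.19
5 | $2,000.19 | $60.00 | $635.00 | $1,425.19
6 | $1,425.19 | $42.75 | $635.00 | $832.94
7 | $832.94 | $24.98 | $635.00 | $222.92
8 | $222.92 | $6.68 | $229.60 | $0.00
Total paid: $6,227.96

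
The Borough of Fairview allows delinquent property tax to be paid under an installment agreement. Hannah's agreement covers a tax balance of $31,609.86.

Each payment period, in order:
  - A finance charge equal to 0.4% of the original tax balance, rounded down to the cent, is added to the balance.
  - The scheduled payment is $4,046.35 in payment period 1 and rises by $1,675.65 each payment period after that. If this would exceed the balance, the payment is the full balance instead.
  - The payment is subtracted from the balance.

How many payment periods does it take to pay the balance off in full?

# | Opening | Interest | Payment | End bal
1 | $31,609.86 | $126.43 | $4,046.35 | $27,689.94
2 | $27,689.94 | $126.43 | $5,722.00 | $22,094.37
3 | $22,094.37 | $126.43 | $7,397.65 | $14,823.15
4 | $14,823.15 | $126.43 | $9,073.30 | $5,876.28
5 | $5,876.28 | $126.43 | $6,002.71 | $0.00
Balance reaches $0.00 in payment period 5.

5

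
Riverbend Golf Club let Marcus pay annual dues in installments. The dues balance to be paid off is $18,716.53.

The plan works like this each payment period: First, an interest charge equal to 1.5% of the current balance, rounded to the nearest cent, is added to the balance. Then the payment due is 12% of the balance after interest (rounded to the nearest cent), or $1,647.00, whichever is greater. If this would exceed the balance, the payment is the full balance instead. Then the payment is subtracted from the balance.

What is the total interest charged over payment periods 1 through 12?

$1,746.72

Payment period 1: $18,716.53 +$280.75 interest = $18,997.28; pay $2,279.67 → $16,717.61
Payment period 2: $16,717.61 +$250.76 interest = $16,968.37; pay $2,036.20 → $14,932.17
Payment period 3: $14,932.17 +$223.98 interest = $15,156.15; pay $1,818.74 → $13,337.41
Payment period 4: $13,337.41 +$200.06 interest = $13,537.47; pay $1,647.00 → $11,890.47
Payment period 5: $11,890.47 +$178.36 interest = $12,068.83; pay $1,647.00 → $10,421.83
Payment period 6: $10,421.83 +$156.33 interest = $10,578.16; pay $1,647.00 → $8,931.16
Payment period 7: $8,931.16 +$133.97 interest = $9,065.13; pay $1,647.00 → $7,418.13
Payment period 8: $7,418.13 +$111.27 interest = $7,529.40; pay $1,647.00 → $5,882.40
Payment period 9: $5,882.40 +$88.24 interest = $5,970.64; pay $1,647.00 → $4,323.64
Payment period 10: $4,323.64 +$64.85 interest = $4,388.49; pay $1,647.00 → $2,741.49
Payment period 11: $2,741.49 +$41.12 interest = $2,782.61; pay $1,647.00 → $1,135.61
Payment period 12: $1,135.61 +$17.03 interest = $1,152.64; pay $1,152.64 → $0.00
Total interest: $280.75 + $250.76 + $223.98 + $200.06 + $178.36 + $156.33 + $133.97 + $111.27 + $88.24 + $64.85 + $41.12 + $17.03 = $1,746.72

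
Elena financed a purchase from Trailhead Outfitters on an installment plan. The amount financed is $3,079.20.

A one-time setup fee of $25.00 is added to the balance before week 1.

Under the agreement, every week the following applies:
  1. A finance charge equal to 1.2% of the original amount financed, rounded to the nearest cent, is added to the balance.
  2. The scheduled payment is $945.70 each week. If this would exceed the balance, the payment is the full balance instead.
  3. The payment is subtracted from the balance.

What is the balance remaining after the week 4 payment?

Week 1: opening $3,104.20; interest $36.95 → $3,141.15; payment $945.70; balance $2,195.45
Week 2: opening $2,195.45; interest $36.95 → $2,232.40; payment $945.70; balance $1,286.70
Week 3: opening $1,286.70; interest $36.95 → $1,323.65; payment $945.70; balance $377.95
Week 4: opening $377.95; interest $36.95 → $414.90; payment $414.90; balance $0.00

$0.00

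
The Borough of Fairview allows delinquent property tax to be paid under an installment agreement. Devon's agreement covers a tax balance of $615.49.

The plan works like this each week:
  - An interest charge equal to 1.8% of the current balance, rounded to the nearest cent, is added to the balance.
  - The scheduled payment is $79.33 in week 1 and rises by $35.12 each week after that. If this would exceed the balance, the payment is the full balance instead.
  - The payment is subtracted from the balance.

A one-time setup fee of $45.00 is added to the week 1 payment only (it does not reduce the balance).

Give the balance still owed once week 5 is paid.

Week 1: opening $615.49; interest $11.08 → $626.57; payment $79.33 (+ $45.00 fee); balance $547.24
Week 2: opening $547.24; interest $9.85 → $557.09; payment $114.45; balance $442.64
Week 3: opening $442.64; interest $7.97 → $450.61; payment $149.57; balance $301.04
Week 4: opening $301.04; interest $5.42 → $306.46; payment $184.69; balance $121.77
Week 5: opening $121.77; interest $2.19 → $123.96; payment $123.96; balance $0.00

$0.00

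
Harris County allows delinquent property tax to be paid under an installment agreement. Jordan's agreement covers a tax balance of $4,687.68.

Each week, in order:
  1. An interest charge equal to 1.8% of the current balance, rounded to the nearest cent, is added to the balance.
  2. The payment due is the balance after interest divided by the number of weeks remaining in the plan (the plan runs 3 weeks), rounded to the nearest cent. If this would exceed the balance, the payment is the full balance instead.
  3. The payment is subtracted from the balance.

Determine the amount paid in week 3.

$1,648.46

Week 1: opening $4,687.68; interest $84.38 → $4,772.06; payment $1,590.69; balance $3,181.37
Week 2: opening $3,181.37; interest $57.26 → $3,238.63; payment $1,619.32; balance $1,619.31
Week 3: opening $1,619.31; interest $29.15 → $1,648.46; payment $1,648.46; balance $0.00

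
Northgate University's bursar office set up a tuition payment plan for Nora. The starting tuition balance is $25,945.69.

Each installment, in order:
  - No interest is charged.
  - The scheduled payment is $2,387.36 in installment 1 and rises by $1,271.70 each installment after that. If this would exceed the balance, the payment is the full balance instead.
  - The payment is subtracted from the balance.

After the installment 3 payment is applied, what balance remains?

Installment 1: opening $25,945.69; payment $2,387.36; balance $23,558.33
Installment 2: opening $23,558.33; payment $3,659.06; balance $19,899.27
Installment 3: opening $19,899.27; payment $4,930.76; balance $14,968.51

$14,968.51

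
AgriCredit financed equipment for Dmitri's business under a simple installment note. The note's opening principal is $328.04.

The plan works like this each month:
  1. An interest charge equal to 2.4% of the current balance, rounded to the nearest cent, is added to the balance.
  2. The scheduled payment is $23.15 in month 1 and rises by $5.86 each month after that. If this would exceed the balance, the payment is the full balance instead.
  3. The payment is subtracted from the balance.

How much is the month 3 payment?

$34.87

# | Opening | Interest | Payment | End bal
1 | $328.04 | $7.87 | $23.15 | $312.76
2 | $312.76 | $7.51 | $29.01 | $291.26
3 | $291.26 | $6.99 | $34.87 | $263.38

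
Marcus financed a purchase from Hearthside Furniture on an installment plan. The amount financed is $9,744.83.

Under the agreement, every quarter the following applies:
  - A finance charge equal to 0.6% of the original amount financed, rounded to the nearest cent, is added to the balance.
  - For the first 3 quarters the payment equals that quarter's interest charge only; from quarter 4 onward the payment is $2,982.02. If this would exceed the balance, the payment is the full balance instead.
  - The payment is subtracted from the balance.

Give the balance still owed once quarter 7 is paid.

$0.00

Quarter 1: $9,744.83 +$58.47 interest = $9,803.30; pay $58.47 → $9,744.83
Quarter 2: $9,744.83 +$58.47 interest = $9,803.30; pay $58.47 → $9,744.83
Quarter 3: $9,744.83 +$58.47 interest = $9,803.30; pay $58.47 → $9,744.83
Quarter 4: $9,744.83 +$58.47 interest = $9,803.30; pay $2,982.02 → $6,821.28
Quarter 5: $6,821.28 +$58.47 interest = $6,879.75; pay $2,982.02 → $3,897.73
Quarter 6: $3,897.73 +$58.47 interest = $3,956.20; pay $2,982.02 → $974.18
Quarter 7: $974.18 +$58.47 interest = $1,032.65; pay $1,032.65 → $0.00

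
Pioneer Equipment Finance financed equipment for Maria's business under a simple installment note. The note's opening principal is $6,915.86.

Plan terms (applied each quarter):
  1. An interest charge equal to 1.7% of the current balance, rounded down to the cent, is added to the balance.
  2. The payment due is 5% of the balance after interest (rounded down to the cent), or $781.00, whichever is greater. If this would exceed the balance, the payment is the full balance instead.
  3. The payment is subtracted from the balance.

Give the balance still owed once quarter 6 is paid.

$2,762.19

# | Opening | Interest | Payment | End bal
1 | $6,915.86 | $117.56 | $781.00 | $6,252.42
2 | $6,252.42 | $106.29 | $781.00 | $5,577.71
3 | $5,577.71 | $94.82 | $781.00 | $4,891.53
4 | $4,891.53 | $83.15 | $781.00 | $4,193.68
5 | $4,193.68 | $71.29 | $781.00 | $3,483.97
6 | $3,483.97 | $59.22 | $781.00 | $2,762.19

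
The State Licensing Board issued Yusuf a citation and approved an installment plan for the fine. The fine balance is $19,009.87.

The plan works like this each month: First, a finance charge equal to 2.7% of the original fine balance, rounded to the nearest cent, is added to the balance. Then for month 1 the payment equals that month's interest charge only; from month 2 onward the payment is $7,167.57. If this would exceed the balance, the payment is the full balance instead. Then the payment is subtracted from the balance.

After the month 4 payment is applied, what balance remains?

$0.00

Month 1: opening $19,009.87; interest $513.27 → $19,523.14; payment $513.27; balance $19,009.87
Month 2: opening $19,009.87; interest $513.27 → $19,523.14; payment $7,167.57; balance $12,355.57
Month 3: opening $12,355.57; interest $513.27 → $12,868.84; payment $7,167.57; balance $5,701.27
Month 4: opening $5,701.27; interest $513.27 → $6,214.54; payment $6,214.54; balance $0.00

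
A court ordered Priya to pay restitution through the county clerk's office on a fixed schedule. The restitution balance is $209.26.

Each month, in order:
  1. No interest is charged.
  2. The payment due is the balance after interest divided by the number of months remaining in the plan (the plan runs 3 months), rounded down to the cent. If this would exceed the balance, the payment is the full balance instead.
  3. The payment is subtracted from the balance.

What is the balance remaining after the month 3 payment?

$0.00

# | Opening | Payment | End bal
1 | $209.26 | $69.75 | $139.51
2 | $139.51 | $69.75 | $69.76
3 | $69.76 | $69.76 | $0.00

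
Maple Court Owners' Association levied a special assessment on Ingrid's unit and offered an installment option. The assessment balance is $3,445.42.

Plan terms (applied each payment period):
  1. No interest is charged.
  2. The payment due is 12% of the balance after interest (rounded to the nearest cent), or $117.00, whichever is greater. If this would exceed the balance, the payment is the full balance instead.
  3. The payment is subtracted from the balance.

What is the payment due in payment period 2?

$363.84

Payment period 1: $3,445.42 − $413.45 → $3,031.97
Payment period 2: $3,031.97 − $363.84 → $2,668.13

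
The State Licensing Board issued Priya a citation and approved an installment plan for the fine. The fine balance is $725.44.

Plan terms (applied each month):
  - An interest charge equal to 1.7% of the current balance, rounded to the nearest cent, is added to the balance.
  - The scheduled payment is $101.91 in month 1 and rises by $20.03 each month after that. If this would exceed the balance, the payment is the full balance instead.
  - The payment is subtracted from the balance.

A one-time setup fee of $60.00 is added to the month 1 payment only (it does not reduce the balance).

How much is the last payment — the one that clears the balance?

Month 1: $725.44 +$12.33 interest = $737.77; pay $101.91 (+ $60.00 fee) → $635.86
Month 2: $635.86 +$10.81 interest = $646.67; pay $121.94 → $524.73
Month 3: $524.73 +$8.92 interest = $533.65; pay $141.97 → $391.68
Month 4: $391.68 +$6.66 interest = $398.34; pay $162.00 → $236.34
Month 5: $236.34 +$4.02 interest = $240.36; pay $182.03 → $58.33
Month 6: $58.33 +$0.99 interest = $59.32; pay $59.32 → $0.00

$59.32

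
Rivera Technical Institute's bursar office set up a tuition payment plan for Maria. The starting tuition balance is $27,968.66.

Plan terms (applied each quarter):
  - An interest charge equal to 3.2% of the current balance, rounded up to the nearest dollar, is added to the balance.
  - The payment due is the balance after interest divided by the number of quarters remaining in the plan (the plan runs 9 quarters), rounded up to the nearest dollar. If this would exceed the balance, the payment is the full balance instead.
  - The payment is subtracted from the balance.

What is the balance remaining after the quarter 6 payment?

Quarter 1: $27,968.66 +$895.00 interest = $28,863.66; pay $3,208.00 → $25,655.66
Quarter 2: $25,655.66 +$821.00 interest = $26,476.66; pay $3,310.00 → $23,166.66
Quarter 3: $23,166.66 +$742.00 interest = $23,908.66; pay $3,416.00 → $20,492.66
Quarter 4: $20,492.66 +$656.00 interest = $21,148.66; pay $3,525.00 → $17,623.66
Quarter 5: $17,623.66 +$564.00 interest = $18,187.66; pay $3,638.00 → $14,549.66
Quarter 6: $14,549.66 +$466.00 interest = $15,015.66; pay $3,754.00 → $11,261.66

$11,261.66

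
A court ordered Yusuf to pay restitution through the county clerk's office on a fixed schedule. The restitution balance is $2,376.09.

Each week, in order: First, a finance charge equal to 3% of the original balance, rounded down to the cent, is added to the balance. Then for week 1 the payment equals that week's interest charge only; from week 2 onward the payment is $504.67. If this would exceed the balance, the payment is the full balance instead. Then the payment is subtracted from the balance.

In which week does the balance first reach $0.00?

7

# | Opening | Interest | Payment | End bal
1 | $2,376.09 | $71.28 | $71.28 | $2,376.09
2 | $2,376.09 | $71.28 | $504.67 | $1,942.70
3 | $1,942.70 | $71.28 | $504.67 | $1,509.31
4 | $1,509.31 | $71.28 | $504.67 | $1,075.92
5 | $1,075.92 | $71.28 | $504.67 | $642.53
6 | $642.53 | $71.28 | $504.67 | $209.14
7 | $209.14 | $71.28 | $280.42 | $0.00
Balance reaches $0.00 in week 7.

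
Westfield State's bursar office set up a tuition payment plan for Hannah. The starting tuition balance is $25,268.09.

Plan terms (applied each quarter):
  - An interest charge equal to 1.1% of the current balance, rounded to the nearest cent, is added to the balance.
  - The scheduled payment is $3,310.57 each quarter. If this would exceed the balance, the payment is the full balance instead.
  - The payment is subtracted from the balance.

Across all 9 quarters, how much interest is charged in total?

Quarter 1: opening $25,268.09; interest $277.95 → $25,546.04; payment $3,310.57; balance $22,235.47
Quarter 2: opening $22,235.47; interest $244.59 → $22,480.06; payment $3,310.57; balance $19,169.49
Quarter 3: opening $19,169.49; interest $210.86 → $19,380.35; payment $3,310.57; balance $16,069.78
Quarter 4: opening $16,069.78; interest $176.77 → $16,246.55; payment $3,310.57; balance $12,935.98
Quarter 5: opening $12,935.98; interest $142.30 → $13,078.28; payment $3,310.57; balance $9,767.71
Quarter 6: opening $9,767.71; interest $107.44 → $9,875.15; payment $3,310.57; balance $6,564.58
Quarter 7: opening $6,564.58; interest $72.21 → $6,636.79; payment $3,310.57; balance $3,326.22
Quarter 8: opening $3,326.22; interest $36.59 → $3,362.81; payment $3,310.57; balance $52.24
Quarter 9: opening $52.24; interest $0.57 → $52.81; payment $52.81; balance $0.00
Total interest: $277.95 + $244.59 + $210.86 + $176.77 + $142.30 + $107.44 + $72.21 + $36.59 + $0.57 = $1,269.28

$1,269.28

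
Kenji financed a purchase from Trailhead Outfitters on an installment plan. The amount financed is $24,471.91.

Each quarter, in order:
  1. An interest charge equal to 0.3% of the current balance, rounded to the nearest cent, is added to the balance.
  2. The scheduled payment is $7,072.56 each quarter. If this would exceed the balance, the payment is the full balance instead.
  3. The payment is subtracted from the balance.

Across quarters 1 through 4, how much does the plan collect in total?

Quarter 1: opening $24,471.91; interest $73.42 → $24,545.33; payment $7,072.56; balance $17,472.77
Quarter 2: opening $17,472.77; interest $52.42 → $17,525.19; payment $7,072.56; balance $10,452.63
Quarter 3: opening $10,452.63; interest $31.36 → $10,483.99; payment $7,072.56; balance $3,411.43
Quarter 4: opening $3,411.43; interest $10.23 → $3,421.66; payment $3,421.66; balance $0.00
Total paid: $24,639.34

$24,639.34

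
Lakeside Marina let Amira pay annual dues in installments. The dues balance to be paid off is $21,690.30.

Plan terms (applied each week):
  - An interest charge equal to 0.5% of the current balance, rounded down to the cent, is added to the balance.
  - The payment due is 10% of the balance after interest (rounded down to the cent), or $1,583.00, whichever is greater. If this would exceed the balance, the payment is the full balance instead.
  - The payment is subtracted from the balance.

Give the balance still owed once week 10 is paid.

Week 1: opening $21,690.30; interest $108.45 → $21,798.75; payment $2,179.87; balance $19,618.88
Week 2: opening $19,618.88; interest $98.09 → $19,716.97; payment $1,971.69; balance $17,745.28
Week 3: opening $17,745.28; interest $88.72 → $17,834.00; payment $1,783.40; balance $16,050.60
Week 4: opening $16,050.60; interest $80.25 → $16,130.85; payment $1,613.08; balance $14,517.77
Week 5: opening $14,517.77; interest $72.58 → $14,590.35; payment $1,583.00; balance $13,007.35
Week 6: opening $13,007.35; interest $65.03 → $13,072.38; payment $1,583.00; balance $11,489.38
Week 7: opening $11,489.38; interest $57.44 → $11,546.82; payment $1,583.00; balance $9,963.82
Week 8: opening $9,963.82; interest $49.81 → $10,013.63; payment $1,583.00; balance $8,430.63
Week 9: opening $8,430.63; interest $42.15 → $8,472.78; payment $1,583.00; balance $6,889.78
Week 10: opening $6,889.78; interest $34.44 → $6,924.22; payment $1,583.00; balance $5,341.22

$5,341.22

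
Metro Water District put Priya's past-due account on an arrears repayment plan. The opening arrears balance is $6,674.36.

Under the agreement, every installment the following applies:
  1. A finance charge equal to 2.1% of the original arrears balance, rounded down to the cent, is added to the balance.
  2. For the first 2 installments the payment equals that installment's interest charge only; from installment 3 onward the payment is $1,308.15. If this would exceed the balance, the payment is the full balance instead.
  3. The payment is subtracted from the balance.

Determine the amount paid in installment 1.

$140.16

# | Opening | Interest | Payment | End bal
1 | $6,674.36 | $140.16 | $140.16 | $6,674.36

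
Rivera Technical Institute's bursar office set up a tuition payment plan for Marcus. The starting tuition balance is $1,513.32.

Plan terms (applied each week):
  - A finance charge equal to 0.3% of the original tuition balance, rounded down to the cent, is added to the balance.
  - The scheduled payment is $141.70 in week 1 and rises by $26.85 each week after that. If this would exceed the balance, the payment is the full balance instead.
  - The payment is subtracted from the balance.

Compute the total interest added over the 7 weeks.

Week 1: opening $1,513.32; interest $4.53 → $1,517.85; payment $141.70; balance $1,376.15
Week 2: opening $1,376.15; interest $4.53 → $1,380.68; payment $168.55; balance $1,212.13
Week 3: opening $1,212.13; interest $4.53 → $1,216.66; payment $195.40; balance $1,021.26
Week 4: opening $1,021.26; interest $4.53 → $1,025.79; payment $222.25; balance $803.54
Week 5: opening $803.54; interest $4.53 → $808.07; payment $249.10; balance $558.97
Week 6: opening $558.97; interest $4.53 → $563.50; payment $275.95; balance $287.55
Week 7: opening $287.55; interest $4.53 → $292.08; payment $292.08; balance $0.00
Total interest: $4.53 + $4.53 + $4.53 + $4.53 + $4.53 + $4.53 + $4.53 = $31.71

$31.71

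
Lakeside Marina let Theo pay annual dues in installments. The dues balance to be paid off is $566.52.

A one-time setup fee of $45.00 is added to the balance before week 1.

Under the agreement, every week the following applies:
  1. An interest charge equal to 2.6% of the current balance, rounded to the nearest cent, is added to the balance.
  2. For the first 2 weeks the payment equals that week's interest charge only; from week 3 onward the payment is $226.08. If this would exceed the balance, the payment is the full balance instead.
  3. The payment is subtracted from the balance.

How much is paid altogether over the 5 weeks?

$674.48

Week 1: opening $611.52; interest $15.90 → $627.42; payment $15.90; balance $611.52
Week 2: opening $611.52; interest $15.90 → $627.42; payment $15.90; balance $611.52
Week 3: opening $611.52; interest $15.90 → $627.42; payment $226.08; balance $401.34
Week 4: opening $401.34; interest $10.43 → $411.77; payment $226.08; balance $185.69
Week 5: opening $185.69; interest $4.83 → $190.52; payment $190.52; balance $0.00
Total paid: $674.48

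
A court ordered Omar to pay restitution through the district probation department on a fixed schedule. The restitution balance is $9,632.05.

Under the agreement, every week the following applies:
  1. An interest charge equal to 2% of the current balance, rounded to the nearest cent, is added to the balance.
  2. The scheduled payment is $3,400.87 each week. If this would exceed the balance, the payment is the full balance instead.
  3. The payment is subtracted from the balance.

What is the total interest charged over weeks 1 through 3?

# | Opening | Interest | Payment | End bal
1 | $9,632.05 | $192.64 | $3,400.87 | $6,423.82
2 | $6,423.82 | $128.48 | $3,400.87 | $3,151.43
3 | $3,151.43 | $63.03 | $3,214.46 | $0.00
Total interest: $192.64 + $128.48 + $63.03 = $384.15

$384.15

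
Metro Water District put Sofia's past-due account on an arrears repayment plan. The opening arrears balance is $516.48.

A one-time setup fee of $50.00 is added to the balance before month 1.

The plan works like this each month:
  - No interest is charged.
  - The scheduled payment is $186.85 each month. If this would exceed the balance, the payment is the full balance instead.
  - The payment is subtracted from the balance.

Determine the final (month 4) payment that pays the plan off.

$5.93

# | Opening | Payment | End bal
1 | $566.48 | $186.85 | $379.63
2 | $379.63 | $186.85 | $192.78
3 | $192.78 | $186.85 | $5.93
4 | $5.93 | $5.93 | $0.00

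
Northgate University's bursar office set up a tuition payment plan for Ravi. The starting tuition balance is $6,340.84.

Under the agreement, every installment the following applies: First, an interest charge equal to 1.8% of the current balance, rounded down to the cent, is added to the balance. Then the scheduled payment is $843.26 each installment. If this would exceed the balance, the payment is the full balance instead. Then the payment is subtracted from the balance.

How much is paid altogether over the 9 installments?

$6,875.15

# | Opening | Interest | Payment | End bal
1 | $6,340.84 | $114.13 | $843.26 | $5,611.71
2 | $5,611.71 | $101.01 | $843.26 | $4,869.46
3 | $4,869.46 | $87.65 | $843.26 | $4,113.85
4 | $4,113.85 | $74.04 | $843.26 | $3,344.63
5 | $3,344.63 | $60.20 | $843.26 | $2,561.57
6 | $2,561.57 | $46.10 | $843.26 | $1,764.41
7 | $1,764.41 | $31.75 | $843.26 | $952.90
8 | $952.90 | $17.15 | $843.26 | $126.79
9 | $126.79 | $2.28 | $129.07 | $0.00
Total paid: $6,875.15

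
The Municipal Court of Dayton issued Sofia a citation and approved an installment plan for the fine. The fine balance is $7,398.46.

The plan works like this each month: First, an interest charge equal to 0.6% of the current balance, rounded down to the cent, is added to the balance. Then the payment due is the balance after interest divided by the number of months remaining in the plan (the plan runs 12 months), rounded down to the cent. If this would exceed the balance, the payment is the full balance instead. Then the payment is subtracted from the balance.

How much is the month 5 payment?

Month 1: opening $7,398.46; interest $44.39 → $7,442.85; payment $620.23; balance $6,822.62
Month 2: opening $6,822.62; interest $40.93 → $6,863.55; payment $623.95; balance $6,239.60
Month 3: opening $6,239.60; interest $37.43 → $6,277.03; payment $627.70; balance $5,649.33
Month 4: opening $5,649.33; interest $33.89 → $5,683.22; payment $631.46; balance $5,051.76
Month 5: opening $5,051.76; interest $30.31 → $5,082.07; payment $635.25; balance $4,446.82

$635.25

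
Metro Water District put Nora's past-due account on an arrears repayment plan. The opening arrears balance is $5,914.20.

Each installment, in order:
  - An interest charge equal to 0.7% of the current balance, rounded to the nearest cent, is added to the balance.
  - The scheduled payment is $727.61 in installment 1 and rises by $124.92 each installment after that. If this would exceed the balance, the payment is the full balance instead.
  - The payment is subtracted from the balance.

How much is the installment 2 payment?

$852.53

Installment 1: $5,914.20 +$41.40 interest = $5,955.60; pay $727.61 → $5,227.99
Installment 2: $5,227.99 +$36.60 interest = $5,264.59; pay $852.53 → $4,412.06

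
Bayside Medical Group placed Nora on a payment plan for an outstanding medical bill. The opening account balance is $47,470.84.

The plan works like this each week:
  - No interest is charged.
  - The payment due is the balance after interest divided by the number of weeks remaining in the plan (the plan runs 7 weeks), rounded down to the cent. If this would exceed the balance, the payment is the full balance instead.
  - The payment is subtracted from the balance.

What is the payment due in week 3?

$6,781.55

Week 1: $47,470.84 − $6,781.54 → $40,689.30
Week 2: $40,689.30 − $6,781.55 → $33,907.75
Week 3: $33,907.75 − $6,781.55 → $27,126.20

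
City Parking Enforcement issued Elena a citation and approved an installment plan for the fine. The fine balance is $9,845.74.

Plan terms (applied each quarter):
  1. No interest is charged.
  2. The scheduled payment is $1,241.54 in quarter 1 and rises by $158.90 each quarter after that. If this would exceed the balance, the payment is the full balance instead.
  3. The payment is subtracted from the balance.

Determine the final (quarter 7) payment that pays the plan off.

# | Opening | Payment | End bal
1 | $9,845.74 | $1,241.54 | $8,604.20
2 | $8,604.20 | $1,400.44 | $7,203.76
3 | $7,203.76 | $1,559.34 | $5,644.42
4 | $5,644.42 | $1,718.24 | $3,926.18
5 | $3,926.18 | $1,877.14 | $2,049.04
6 | $2,049.04 | $2,036.04 | $13.00
7 | $13.00 | $13.00 | $0.00

$13.00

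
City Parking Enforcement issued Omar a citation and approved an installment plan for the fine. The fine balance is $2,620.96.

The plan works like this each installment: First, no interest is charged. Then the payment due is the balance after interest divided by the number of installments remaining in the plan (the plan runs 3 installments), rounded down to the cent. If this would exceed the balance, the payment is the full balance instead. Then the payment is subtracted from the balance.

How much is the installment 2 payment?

Installment 1: opening $2,620.96; payment $873.65; balance $1,747.31
Installment 2: opening $1,747.31; payment $873.65; balance $873.66

$873.65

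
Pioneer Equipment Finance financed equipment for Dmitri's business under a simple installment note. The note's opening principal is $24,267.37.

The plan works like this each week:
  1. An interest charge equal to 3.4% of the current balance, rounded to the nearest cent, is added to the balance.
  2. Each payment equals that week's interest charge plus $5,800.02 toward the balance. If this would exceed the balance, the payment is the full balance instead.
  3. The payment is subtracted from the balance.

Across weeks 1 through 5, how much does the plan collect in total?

Week 1: opening $24,267.37; interest $825.09 → $25,092.46; payment $6,625.11; balance $18,467.35
Week 2: opening $18,467.35; interest $627.89 → $19,095.24; payment $6,427.91; balance $12,667.33
Week 3: opening $12,667.33; interest $430.69 → $13,098.02; payment $6,230.71; balance $6,867.31
Week 4: opening $6,867.31; interest $233.49 → $7,100.80; payment $6,033.51; balance $1,067.29
Week 5: opening $1,067.29; interest $36.29 → $1,103.58; payment $1,103.58; balance $0.00
Total paid: $26,420.82

$26,420.82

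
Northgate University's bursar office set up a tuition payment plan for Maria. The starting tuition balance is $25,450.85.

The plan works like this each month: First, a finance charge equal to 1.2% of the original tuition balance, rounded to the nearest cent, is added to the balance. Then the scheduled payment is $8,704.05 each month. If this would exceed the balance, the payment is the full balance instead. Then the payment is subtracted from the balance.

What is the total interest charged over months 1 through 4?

# | Opening | Interest | Payment | End bal
1 | $25,450.85 | $305.41 | $8,704.05 | $17,052.21
2 | $17,052.21 | $305.41 | $8,704.05 | $8,653.57
3 | $8,653.57 | $305.41 | $8,704.05 | $254.93
4 | $254.93 | $305.41 | $560.34 | $0.00
Total interest: $305.41 + $305.41 + $305.41 + $305.41 = $1,221.64

$1,221.64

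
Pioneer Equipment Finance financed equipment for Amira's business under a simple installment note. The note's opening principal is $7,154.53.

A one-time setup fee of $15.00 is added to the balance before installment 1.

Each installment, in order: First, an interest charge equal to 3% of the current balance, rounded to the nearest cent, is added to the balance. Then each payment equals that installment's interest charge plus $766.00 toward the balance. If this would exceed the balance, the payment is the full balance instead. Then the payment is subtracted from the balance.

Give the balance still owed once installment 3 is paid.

$4,871.53

Installment 1: opening $7,169.53; interest $215.09 → $7,384.62; payment $981.09; balance $6,403.53
Installment 2: opening $6,403.53; interest $192.11 → $6,595.64; payment $958.11; balance $5,637.53
Installment 3: opening $5,637.53; interest $169.13 → $5,806.66; payment $935.13; balance $4,871.53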